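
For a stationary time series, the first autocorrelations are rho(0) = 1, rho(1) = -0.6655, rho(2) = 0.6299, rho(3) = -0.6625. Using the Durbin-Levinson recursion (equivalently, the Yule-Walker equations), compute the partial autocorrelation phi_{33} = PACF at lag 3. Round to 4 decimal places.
\phi_{33} = -0.3249

The PACF at lag k is phi_{kk}, the last component of the solution
to the Yule-Walker system G_k phi = r_k where
  (G_k)_{ij} = rho(|i - j|), (r_k)_i = rho(i), i,j = 1..k.
Equivalently, Durbin-Levinson gives phi_{kk} iteratively:
  phi_{11} = rho(1)
  phi_{kk} = [rho(k) - sum_{j=1..k-1} phi_{k-1,j} rho(k-j)]
            / [1 - sum_{j=1..k-1} phi_{k-1,j} rho(j)],
  phi_{k,j} = phi_{k-1,j} - phi_{kk} phi_{k-1,k-j},  j = 1..k-1.
Step k = 1:
  phi_11 = rho(1) = -0.6655.
Step k = 2:
  phi_22 = [rho(2) - phi_11 rho(1)] / [1 - phi_11 rho(1)] = [0.6299 - (-0.6655)(-0.6655)] / [1 - (-0.6655)(-0.6655)]
         = 0.18700975 / 0.55710975 = 0.335678.
  Update: phi_21 = phi_11 - phi_22 phi_11 = -0.6655 - (0.335678)(-0.6655) = -0.442106.
Step k = 3:
  phi_33 = [rho(3) - phi_21 rho(2) - phi_22 rho(1)] / [1 - phi_21 rho(1) - phi_22 rho(2)]
    numerator   = -0.6625 - (-0.442106)(0.6299) - (0.335678)(-0.6655) = -0.16062342
    denominator = 1 - (-0.442106)(-0.6655) - (0.335678)(0.6299) = 0.4943346
  phi_33 = -0.16062342 / 0.4943346 = -0.3249.
Therefore phi_{33} = -0.3249.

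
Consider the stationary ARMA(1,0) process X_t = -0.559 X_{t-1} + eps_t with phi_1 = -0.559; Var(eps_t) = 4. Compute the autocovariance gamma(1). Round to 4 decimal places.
\gamma(1) = -3.2523

Multiply the model equation by X_{t-k} and take expectations. With theta_0 = psi_0 = 1 and psi_j the MA(infinity) weights, this gives
  gamma(k) - sum_i phi_i gamma(k-i) = c_k,
  c_k = sigma^2 * sum_{j=k..q} theta_j psi_{j-k}   (c_k = 0 for k > q),
using gamma(-m) = gamma(m).
Pure AR (q = 0): c_0 = sigma^2 = 4, c_k = 0 for k >= 1.
Equations for k = 0 and k = 1 (AR order 1):
  gamma(0) = phi_1 gamma(1) + c_0
  gamma(1) = phi_1 gamma(0) + c_1
Substituting the second into the first: gamma(0) (1 - phi_1^2) = c_0 + phi_1 c_1, so
  gamma(0) = c_0 / (1 - phi_1^2) = 4 / (1 - (-0.559)^2) = 4 / 0.687519 = 5.818021.
  gamma(1) = phi_1 gamma(0) = (-0.559)(5.818021) = -3.252274.
Therefore gamma(1) = -3.2523 (to 4 decimal places).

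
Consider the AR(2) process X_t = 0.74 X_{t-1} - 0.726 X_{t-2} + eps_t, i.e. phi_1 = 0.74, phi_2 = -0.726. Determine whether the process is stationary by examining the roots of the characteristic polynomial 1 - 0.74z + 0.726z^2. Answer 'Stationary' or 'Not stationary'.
\text{Stationary}

The AR(p) characteristic polynomial is P(z) = 1 - 0.74z + 0.726z^2.
Stationarity requires all roots to lie outside the unit circle, i.e. |z| > 1 for every root.
Set 1 + (-0.74) z + (0.726) z^2 = 0, i.e. a z^2 + b z + c = 0 with a = 0.726, b = -0.74, c = 1.
Discriminant D = b^2 - 4ac = (-0.74)^2 - 4*(0.726)*1 = 0.5476 - (2.904) = -2.3564.
D < 0, so the roots are the complex-conjugate pair z = (-b +/- i sqrt(-D)) / (2a) = 0.5096 +/- 1.0572i.
For a conjugate pair |z|^2 = z * conj(z) = (product of roots) = c/a = 1/(0.726) = 1.37741, so |z| = sqrt(1.37741) = 1.1736 for both roots.
Moduli of all roots: 1.1736, 1.1736.
All moduli strictly greater than 1? Yes.
Verdict: Stationary.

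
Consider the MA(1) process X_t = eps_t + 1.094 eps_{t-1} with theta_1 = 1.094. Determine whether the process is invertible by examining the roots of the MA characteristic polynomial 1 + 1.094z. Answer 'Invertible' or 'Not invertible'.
\text{Not invertible}

The MA(q) characteristic polynomial is P(z) = 1 + 1.094z.
Invertibility requires all roots to lie outside the unit circle, i.e. |z| > 1 for every root.
This is linear in z: 1 + (1.094) z = 0  =>  z = -1/(1.094) = -0.914077,  |z| = 0.914077.
Moduli of all roots: 0.9141.
All moduli strictly greater than 1? No.
Verdict: Not invertible.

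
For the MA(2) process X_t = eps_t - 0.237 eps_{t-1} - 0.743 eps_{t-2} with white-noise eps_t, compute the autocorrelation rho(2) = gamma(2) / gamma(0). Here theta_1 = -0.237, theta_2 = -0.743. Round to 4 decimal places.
\rho(2) = -0.4620

For an MA(q) process with theta_0 = 1, the autocovariance is
  gamma(k) = sigma^2 * sum_{i=0..q-k} theta_i * theta_{i+k},
and rho(k) = gamma(k) / gamma(0). Sigma^2 cancels.
  numerator   = (1)*(-0.743) = -0.743.
  denominator = (1)^2 + (-0.237)^2 + (-0.743)^2 = 1.608218.
  rho(2) = -0.743 / 1.608218 = -0.4620.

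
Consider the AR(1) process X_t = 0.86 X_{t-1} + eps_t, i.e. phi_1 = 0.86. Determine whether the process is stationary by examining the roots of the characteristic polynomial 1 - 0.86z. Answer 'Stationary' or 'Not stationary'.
\text{Stationary}

The AR(p) characteristic polynomial is P(z) = 1 - 0.86z.
Stationarity requires all roots to lie outside the unit circle, i.e. |z| > 1 for every root.
This is linear in z: 1 + (-0.86) z = 0  =>  z = -1/(-0.86) = 1.162791,  |z| = 1.162791.
Moduli of all roots: 1.1628.
All moduli strictly greater than 1? Yes.
Verdict: Stationary.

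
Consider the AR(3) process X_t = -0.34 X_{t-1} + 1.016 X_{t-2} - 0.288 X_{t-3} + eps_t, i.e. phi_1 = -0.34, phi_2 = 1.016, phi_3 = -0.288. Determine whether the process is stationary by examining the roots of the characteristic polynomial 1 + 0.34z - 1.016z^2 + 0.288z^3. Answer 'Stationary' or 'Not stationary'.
\text{Not stationary}

The AR(p) characteristic polynomial is P(z) = 1 + 0.34z - 1.016z^2 + 0.288z^3.
Stationarity requires all roots to lie outside the unit circle, i.e. |z| > 1 for every root.
Degree 3: look for a simple real root z0 first, then factor out (1 - z/z0) and solve the remaining quadratic.
Testing z0 = 2.5: P(2.5) = 1 + (0.34)(2.5) + (-1.016)(2.5)^2 + (0.288)(2.5)^3
  = 1 + (0.85) + (-6.35) + (4.5) = 0.  So z_0 = 2.5 is a root, |z_0| = 2.5.
Divide out the factor (1 - 0.4 z) = (1 - z/z0) (since 1/z0 = 0.4):
  P(z) = (1 - 0.4 z)(1 + (0.74) z + (-0.72) z^2)
  [check: z-coef 0.74 - (0.4) = 0.34; z^2-coef -0.72 - (0.4)(0.74) = -1.016; z^3-coef -(0.4)(-0.72) = 0.288.]
Remaining roots from the quadratic factor 1 + (0.74) z + (-0.72) z^2:
  Set 1 + (0.74) z + (-0.72) z^2 = 0, i.e. a z^2 + b z + c = 0 with a = -0.72, b = 0.74, c = 1.
  Discriminant D = b^2 - 4ac = (0.74)^2 - 4*(-0.72)*1 = 0.5476 - (-2.88) = 3.4276.
  D >= 0, so the roots are real: z = (-b +/- sqrt(D)) / (2a) = (-0.74 +/- 1.851378) / (-1.44).
    z_1 = (-0.74 + 1.851378) / (-1.44) = -0.7718,   |z_1| = 0.7718.
    z_2 = (-0.74 - 1.851378) / (-1.44) = 1.7996,   |z_2| = 1.7996.
Moduli of all roots: 2.5000, 0.7718, 1.7996.
All moduli strictly greater than 1? No.
Verdict: Not stationary.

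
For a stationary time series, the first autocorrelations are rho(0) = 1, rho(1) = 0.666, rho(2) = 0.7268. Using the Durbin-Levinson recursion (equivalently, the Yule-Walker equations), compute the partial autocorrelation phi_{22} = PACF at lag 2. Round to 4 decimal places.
\phi_{22} = 0.5090

The PACF at lag k is phi_{kk}, the last component of the solution
to the Yule-Walker system G_k phi = r_k where
  (G_k)_{ij} = rho(|i - j|), (r_k)_i = rho(i), i,j = 1..k.
Equivalently, Durbin-Levinson gives phi_{kk} iteratively:
  phi_{11} = rho(1)
  phi_{kk} = [rho(k) - sum_{j=1..k-1} phi_{k-1,j} rho(k-j)]
            / [1 - sum_{j=1..k-1} phi_{k-1,j} rho(j)],
  phi_{k,j} = phi_{k-1,j} - phi_{kk} phi_{k-1,k-j},  j = 1..k-1.
Step k = 1:
  phi_11 = rho(1) = 0.666.
Step k = 2:
  phi_22 = [rho(2) - phi_11 rho(1)] / [1 - phi_11 rho(1)] = [0.7268 - (0.666)(0.666)] / [1 - (0.666)(0.666)]
         = 0.283244 / 0.556444 = 0.509.
Therefore phi_{22} = 0.5090.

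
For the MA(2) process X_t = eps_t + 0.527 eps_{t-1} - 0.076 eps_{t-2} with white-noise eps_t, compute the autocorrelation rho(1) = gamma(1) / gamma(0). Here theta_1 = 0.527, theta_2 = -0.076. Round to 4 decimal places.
\rho(1) = 0.3794

For an MA(q) process with theta_0 = 1, the autocovariance is
  gamma(k) = sigma^2 * sum_{i=0..q-k} theta_i * theta_{i+k},
and rho(k) = gamma(k) / gamma(0). Sigma^2 cancels.
  numerator   = (1)*(0.527) + (0.527)*(-0.076) = 0.486948.
  denominator = (1)^2 + (0.527)^2 + (-0.076)^2 = 1.283505.
  rho(1) = 0.486948 / 1.283505 = 0.3794.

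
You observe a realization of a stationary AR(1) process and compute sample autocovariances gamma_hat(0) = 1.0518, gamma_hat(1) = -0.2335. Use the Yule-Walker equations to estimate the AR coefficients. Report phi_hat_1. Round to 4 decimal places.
\hat\phi_{1} = -0.2220

The Yule-Walker equations for an AR(p) process read, in matrix form,
  Gamma_p phi = r_p,   with   (Gamma_p)_{ij} = gamma(|i - j|),
                       (r_p)_i = gamma(i),   i,j = 1..p.
Substitute the sample gammas (Toeplitz matrix and right-hand side of size 1):
  Gamma_p = [[1.0518]]
  r_p     = [-0.2335]
With p = 1 this is the single equation gamma(0) phi_1 = gamma(1):
  phi_hat_1 = gamma(1) / gamma(0) = -0.2335 / 1.0518 = -0.2220.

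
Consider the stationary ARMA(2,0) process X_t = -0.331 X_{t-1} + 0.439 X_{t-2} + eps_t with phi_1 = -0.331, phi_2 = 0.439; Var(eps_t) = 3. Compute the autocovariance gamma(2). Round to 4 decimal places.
\gamma(2) = 3.6160

Multiply the model equation by X_{t-k} and take expectations. With theta_0 = psi_0 = 1 and psi_j the MA(infinity) weights, this gives
  gamma(k) - sum_i phi_i gamma(k-i) = c_k,
  c_k = sigma^2 * sum_{j=k..q} theta_j psi_{j-k}   (c_k = 0 for k > q),
using gamma(-m) = gamma(m).
Pure AR (q = 0): c_0 = sigma^2 = 3, c_k = 0 for k >= 1.
Equations for k = 0, 1, 2 (AR order 2, c_2 = 0):
  (E0) gamma(0) = phi_1 gamma(1) + phi_2 gamma(2) + c_0
  (E1) gamma(1) = phi_1 gamma(0) + phi_2 gamma(1) + c_1
  (E2) gamma(2) = phi_1 gamma(1) + phi_2 gamma(0)
From (E1): gamma(1) = A gamma(0) + B with
  A = phi_1 / (1 - phi_2) = -0.331 / 0.561 = -0.590018,   B = c_1 / (1 - phi_2) = 0 / 0.561 = 0.
Insert (E2) into (E0): gamma(0) (1 - phi_2^2) = phi_1 (1 + phi_2) gamma(1) + c_0.
  phi_1 (1 + phi_2) = (-0.331)(1.439) = -0.476309,   1 - phi_2^2 = 0.807279.
Replace gamma(1) by A gamma(0) + B and collect gamma(0):
  gamma(0) [0.807279 - (-0.476309)(-0.590018)] = c_0 = 3
  gamma(0) * 0.526248 = 3
  gamma(0) = 3 / 0.526248 = 5.700732.
  gamma(1) = A gamma(0) = (-0.590018)(5.700732) = -3.363534.
  gamma(2) = phi_1 gamma(1) + phi_2 gamma(0) = (-0.331)(-3.363534) + (0.439)(5.700732) = 3.615951.
Therefore gamma(2) = 3.6160 (to 4 decimal places).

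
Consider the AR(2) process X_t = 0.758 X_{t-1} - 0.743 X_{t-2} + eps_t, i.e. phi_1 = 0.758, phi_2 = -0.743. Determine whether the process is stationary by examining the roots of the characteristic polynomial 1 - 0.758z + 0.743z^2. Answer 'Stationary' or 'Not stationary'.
\text{Stationary}

The AR(p) characteristic polynomial is P(z) = 1 - 0.758z + 0.743z^2.
Stationarity requires all roots to lie outside the unit circle, i.e. |z| > 1 for every root.
Set 1 + (-0.758) z + (0.743) z^2 = 0, i.e. a z^2 + b z + c = 0 with a = 0.743, b = -0.758, c = 1.
Discriminant D = b^2 - 4ac = (-0.758)^2 - 4*(0.743)*1 = 0.574564 - (2.972) = -2.397436.
D < 0, so the roots are the complex-conjugate pair z = (-b +/- i sqrt(-D)) / (2a) = 0.5101 +/- 1.042i.
For a conjugate pair |z|^2 = z * conj(z) = (product of roots) = c/a = 1/(0.743) = 1.345895, so |z| = sqrt(1.345895) = 1.1601 for both roots.
Moduli of all roots: 1.1601, 1.1601.
All moduli strictly greater than 1? Yes.
Verdict: Stationary.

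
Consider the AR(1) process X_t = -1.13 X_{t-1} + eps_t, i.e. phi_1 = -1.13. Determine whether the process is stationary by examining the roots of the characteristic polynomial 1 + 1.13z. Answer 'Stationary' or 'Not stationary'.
\text{Not stationary}

The AR(p) characteristic polynomial is P(z) = 1 + 1.13z.
Stationarity requires all roots to lie outside the unit circle, i.e. |z| > 1 for every root.
This is linear in z: 1 + (1.13) z = 0  =>  z = -1/(1.13) = -0.884956,  |z| = 0.884956.
Moduli of all roots: 0.8850.
All moduli strictly greater than 1? No.
Verdict: Not stationary.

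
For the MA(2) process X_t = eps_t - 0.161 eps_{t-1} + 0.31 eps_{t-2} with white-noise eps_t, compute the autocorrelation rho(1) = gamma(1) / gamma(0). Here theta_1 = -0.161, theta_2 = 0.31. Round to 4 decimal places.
\rho(1) = -0.1880

For an MA(q) process with theta_0 = 1, the autocovariance is
  gamma(k) = sigma^2 * sum_{i=0..q-k} theta_i * theta_{i+k},
and rho(k) = gamma(k) / gamma(0). Sigma^2 cancels.
  numerator   = (1)*(-0.161) + (-0.161)*(0.31) = -0.21091.
  denominator = (1)^2 + (-0.161)^2 + (0.31)^2 = 1.122021.
  rho(1) = -0.21091 / 1.122021 = -0.1880.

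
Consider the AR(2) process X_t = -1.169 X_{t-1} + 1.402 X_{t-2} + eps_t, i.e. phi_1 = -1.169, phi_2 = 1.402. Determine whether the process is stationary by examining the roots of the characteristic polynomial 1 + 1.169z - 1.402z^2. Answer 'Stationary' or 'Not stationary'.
\text{Not stationary}

The AR(p) characteristic polynomial is P(z) = 1 + 1.169z - 1.402z^2.
Stationarity requires all roots to lie outside the unit circle, i.e. |z| > 1 for every root.
Set 1 + (1.169) z + (-1.402) z^2 = 0, i.e. a z^2 + b z + c = 0 with a = -1.402, b = 1.169, c = 1.
Discriminant D = b^2 - 4ac = (1.169)^2 - 4*(-1.402)*1 = 1.366561 - (-5.608) = 6.974561.
D >= 0, so the roots are real: z = (-b +/- sqrt(D)) / (2a) = (-1.169 +/- 2.640939) / (-2.804).
  z_1 = (-1.169 + 2.640939) / (-2.804) = -0.5249,   |z_1| = 0.5249.
  z_2 = (-1.169 - 2.640939) / (-2.804) = 1.3588,   |z_2| = 1.3588.
Moduli of all roots: 0.5249, 1.3588.
All moduli strictly greater than 1? No.
Verdict: Not stationary.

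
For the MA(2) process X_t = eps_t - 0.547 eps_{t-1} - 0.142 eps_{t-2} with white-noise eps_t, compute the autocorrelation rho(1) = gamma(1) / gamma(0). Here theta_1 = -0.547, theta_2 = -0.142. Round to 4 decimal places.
\rho(1) = -0.3557

For an MA(q) process with theta_0 = 1, the autocovariance is
  gamma(k) = sigma^2 * sum_{i=0..q-k} theta_i * theta_{i+k},
and rho(k) = gamma(k) / gamma(0). Sigma^2 cancels.
  numerator   = (1)*(-0.547) + (-0.547)*(-0.142) = -0.469326.
  denominator = (1)^2 + (-0.547)^2 + (-0.142)^2 = 1.319373.
  rho(1) = -0.469326 / 1.319373 = -0.3557.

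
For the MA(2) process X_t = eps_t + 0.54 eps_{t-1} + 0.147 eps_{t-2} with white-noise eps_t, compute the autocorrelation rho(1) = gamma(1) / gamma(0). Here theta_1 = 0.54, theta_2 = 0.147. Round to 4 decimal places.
\rho(1) = 0.4717

For an MA(q) process with theta_0 = 1, the autocovariance is
  gamma(k) = sigma^2 * sum_{i=0..q-k} theta_i * theta_{i+k},
and rho(k) = gamma(k) / gamma(0). Sigma^2 cancels.
  numerator   = (1)*(0.54) + (0.54)*(0.147) = 0.61938.
  denominator = (1)^2 + (0.54)^2 + (0.147)^2 = 1.313209.
  rho(1) = 0.61938 / 1.313209 = 0.4717.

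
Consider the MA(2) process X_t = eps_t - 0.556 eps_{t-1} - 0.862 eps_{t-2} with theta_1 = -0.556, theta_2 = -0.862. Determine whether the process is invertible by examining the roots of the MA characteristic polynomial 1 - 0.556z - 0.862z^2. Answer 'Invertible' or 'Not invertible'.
\text{Not invertible}

The MA(q) characteristic polynomial is P(z) = 1 - 0.556z - 0.862z^2.
Invertibility requires all roots to lie outside the unit circle, i.e. |z| > 1 for every root.
Set 1 + (-0.556) z + (-0.862) z^2 = 0, i.e. a z^2 + b z + c = 0 with a = -0.862, b = -0.556, c = 1.
Discriminant D = b^2 - 4ac = (-0.556)^2 - 4*(-0.862)*1 = 0.309136 - (-3.448) = 3.757136.
D >= 0, so the roots are real: z = (-b +/- sqrt(D)) / (2a) = (0.556 +/- 1.938333) / (-1.724).
  z_1 = (0.556 + 1.938333) / (-1.724) = -1.4468,   |z_1| = 1.4468.
  z_2 = (0.556 - 1.938333) / (-1.724) = 0.8018,   |z_2| = 0.8018.
Moduli of all roots: 1.4468, 0.8018.
All moduli strictly greater than 1? No.
Verdict: Not invertible.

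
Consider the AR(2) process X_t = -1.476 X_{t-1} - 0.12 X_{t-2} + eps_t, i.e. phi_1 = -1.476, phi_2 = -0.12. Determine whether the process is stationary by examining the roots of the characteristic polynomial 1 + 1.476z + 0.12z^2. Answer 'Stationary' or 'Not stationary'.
\text{Not stationary}

The AR(p) characteristic polynomial is P(z) = 1 + 1.476z + 0.12z^2.
Stationarity requires all roots to lie outside the unit circle, i.e. |z| > 1 for every root.
Set 1 + (1.476) z + (0.12) z^2 = 0, i.e. a z^2 + b z + c = 0 with a = 0.12, b = 1.476, c = 1.
Discriminant D = b^2 - 4ac = (1.476)^2 - 4*(0.12)*1 = 2.178576 - (0.48) = 1.698576.
D >= 0, so the roots are real: z = (-b +/- sqrt(D)) / (2a) = (-1.476 +/- 1.303294) / (0.24).
  z_1 = (-1.476 + 1.303294) / (0.24) = -0.7196,   |z_1| = 0.7196.
  z_2 = (-1.476 - 1.303294) / (0.24) = -11.5804,   |z_2| = 11.5804.
Moduli of all roots: 0.7196, 11.5804.
All moduli strictly greater than 1? No.
Verdict: Not stationary.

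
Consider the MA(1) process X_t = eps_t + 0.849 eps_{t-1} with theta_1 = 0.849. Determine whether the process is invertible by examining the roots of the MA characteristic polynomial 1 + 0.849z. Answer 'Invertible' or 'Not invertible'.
\text{Invertible}

The MA(q) characteristic polynomial is P(z) = 1 + 0.849z.
Invertibility requires all roots to lie outside the unit circle, i.e. |z| > 1 for every root.
This is linear in z: 1 + (0.849) z = 0  =>  z = -1/(0.849) = -1.177856,  |z| = 1.177856.
Moduli of all roots: 1.1779.
All moduli strictly greater than 1? Yes.
Verdict: Invertible.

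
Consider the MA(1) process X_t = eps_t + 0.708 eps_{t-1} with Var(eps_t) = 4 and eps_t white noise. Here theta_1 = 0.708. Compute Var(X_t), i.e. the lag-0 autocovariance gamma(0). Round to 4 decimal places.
\gamma(0) = 6.0051

For an MA(q) process X_t = eps_t + sum_i theta_i eps_{t-i} with
Var(eps_t) = sigma^2, the variance is
  gamma(0) = sigma^2 * (1 + sum_i theta_i^2).
  sum_i theta_i^2 = (0.708)^2 = 0.501264.
  gamma(0) = 4 * (1 + 0.501264) = 4 * 1.501264 = 6.005056, which rounds to 6.0051.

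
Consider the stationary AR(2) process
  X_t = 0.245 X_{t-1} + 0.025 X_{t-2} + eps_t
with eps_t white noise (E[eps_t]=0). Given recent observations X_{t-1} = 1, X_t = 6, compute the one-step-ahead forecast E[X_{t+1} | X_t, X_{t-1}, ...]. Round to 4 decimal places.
E[X_{t+1} \mid \mathcal F_t] = 1.4950

For an AR(p) model X_t = c + sum_i phi_i X_{t-i} + eps_t, the
one-step-ahead conditional mean is
  E[X_{t+1} | X_t, ...] = c + sum_i phi_i X_{t+1-i}.
Substitute known values:
  E[X_{t+1} | ...] = (0.245) * (6) + (0.025) * (1)
                   = 1.4950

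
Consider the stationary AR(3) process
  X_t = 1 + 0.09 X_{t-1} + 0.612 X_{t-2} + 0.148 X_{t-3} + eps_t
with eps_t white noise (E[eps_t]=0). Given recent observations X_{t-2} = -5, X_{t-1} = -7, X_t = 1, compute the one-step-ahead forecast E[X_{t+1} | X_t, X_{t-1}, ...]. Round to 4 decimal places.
E[X_{t+1} \mid \mathcal F_t] = -3.9340

For an AR(p) model X_t = c + sum_i phi_i X_{t-i} + eps_t, the
one-step-ahead conditional mean is
  E[X_{t+1} | X_t, ...] = c + sum_i phi_i X_{t+1-i}.
Substitute known values:
  E[X_{t+1} | ...] = 1 + (0.09) * (1) + (0.612) * (-7) + (0.148) * (-5)
                   = -3.9340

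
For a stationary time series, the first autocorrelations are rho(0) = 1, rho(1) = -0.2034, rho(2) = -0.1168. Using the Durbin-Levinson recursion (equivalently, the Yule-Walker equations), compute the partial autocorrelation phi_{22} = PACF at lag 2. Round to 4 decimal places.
\phi_{22} = -0.1650

The PACF at lag k is phi_{kk}, the last component of the solution
to the Yule-Walker system G_k phi = r_k where
  (G_k)_{ij} = rho(|i - j|), (r_k)_i = rho(i), i,j = 1..k.
Equivalently, Durbin-Levinson gives phi_{kk} iteratively:
  phi_{11} = rho(1)
  phi_{kk} = [rho(k) - sum_{j=1..k-1} phi_{k-1,j} rho(k-j)]
            / [1 - sum_{j=1..k-1} phi_{k-1,j} rho(j)],
  phi_{k,j} = phi_{k-1,j} - phi_{kk} phi_{k-1,k-j},  j = 1..k-1.
Step k = 1:
  phi_11 = rho(1) = -0.2034.
Step k = 2:
  phi_22 = [rho(2) - phi_11 rho(1)] / [1 - phi_11 rho(1)] = [-0.1168 - (-0.2034)(-0.2034)] / [1 - (-0.2034)(-0.2034)]
         = -0.15817156 / 0.95862844 = -0.165.
Therefore phi_{22} = -0.1650.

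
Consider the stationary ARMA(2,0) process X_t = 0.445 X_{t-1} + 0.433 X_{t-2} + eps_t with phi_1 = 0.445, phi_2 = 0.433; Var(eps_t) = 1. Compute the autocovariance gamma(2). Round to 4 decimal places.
\gamma(2) = 2.5069

Multiply the model equation by X_{t-k} and take expectations. With theta_0 = psi_0 = 1 and psi_j the MA(infinity) weights, this gives
  gamma(k) - sum_i phi_i gamma(k-i) = c_k,
  c_k = sigma^2 * sum_{j=k..q} theta_j psi_{j-k}   (c_k = 0 for k > q),
using gamma(-m) = gamma(m).
Pure AR (q = 0): c_0 = sigma^2 = 1, c_k = 0 for k >= 1.
Equations for k = 0, 1, 2 (AR order 2, c_2 = 0):
  (E0) gamma(0) = phi_1 gamma(1) + phi_2 gamma(2) + c_0
  (E1) gamma(1) = phi_1 gamma(0) + phi_2 gamma(1) + c_1
  (E2) gamma(2) = phi_1 gamma(1) + phi_2 gamma(0)
From (E1): gamma(1) = A gamma(0) + B with
  A = phi_1 / (1 - phi_2) = 0.445 / 0.567 = 0.784832,   B = c_1 / (1 - phi_2) = 0 / 0.567 = 0.
Insert (E2) into (E0): gamma(0) (1 - phi_2^2) = phi_1 (1 + phi_2) gamma(1) + c_0.
  phi_1 (1 + phi_2) = (0.445)(1.433) = 0.637685,   1 - phi_2^2 = 0.812511.
Replace gamma(1) by A gamma(0) + B and collect gamma(0):
  gamma(0) [0.812511 - (0.637685)(0.784832)] = c_0 = 1
  gamma(0) * 0.312035 = 1
  gamma(0) = 1 / 0.312035 = 3.204767.
  gamma(1) = A gamma(0) = (0.784832)(3.204767) = 2.515206.
  gamma(2) = phi_1 gamma(1) + phi_2 gamma(0) = (0.445)(2.515206) + (0.433)(3.204767) = 2.506931.
Therefore gamma(2) = 2.5069 (to 4 decimal places).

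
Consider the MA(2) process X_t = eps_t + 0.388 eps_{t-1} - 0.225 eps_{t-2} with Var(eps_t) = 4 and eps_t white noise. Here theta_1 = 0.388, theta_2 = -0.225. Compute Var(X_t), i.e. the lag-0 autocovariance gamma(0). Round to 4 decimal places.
\gamma(0) = 4.8047

For an MA(q) process X_t = eps_t + sum_i theta_i eps_{t-i} with
Var(eps_t) = sigma^2, the variance is
  gamma(0) = sigma^2 * (1 + sum_i theta_i^2).
  sum_i theta_i^2 = (0.388)^2 + (-0.225)^2 = 0.150544 + 0.050625 = 0.201169.
  gamma(0) = 4 * (1 + 0.201169) = 4 * 1.201169 = 4.804676, which rounds to 4.8047.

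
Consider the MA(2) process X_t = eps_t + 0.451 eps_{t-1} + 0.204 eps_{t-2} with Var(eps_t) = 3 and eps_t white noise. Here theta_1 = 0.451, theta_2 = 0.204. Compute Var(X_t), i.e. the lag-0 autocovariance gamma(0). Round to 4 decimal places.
\gamma(0) = 3.7351

For an MA(q) process X_t = eps_t + sum_i theta_i eps_{t-i} with
Var(eps_t) = sigma^2, the variance is
  gamma(0) = sigma^2 * (1 + sum_i theta_i^2).
  sum_i theta_i^2 = (0.451)^2 + (0.204)^2 = 0.203401 + 0.041616 = 0.245017.
  gamma(0) = 3 * (1 + 0.245017) = 3 * 1.245017 = 3.735051, which rounds to 3.7351.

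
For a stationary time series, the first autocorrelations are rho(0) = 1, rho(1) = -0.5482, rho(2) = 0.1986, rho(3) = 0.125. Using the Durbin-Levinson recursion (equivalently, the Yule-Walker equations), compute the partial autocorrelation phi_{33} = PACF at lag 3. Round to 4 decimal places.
\phi_{33} = 0.2481

The PACF at lag k is phi_{kk}, the last component of the solution
to the Yule-Walker system G_k phi = r_k where
  (G_k)_{ij} = rho(|i - j|), (r_k)_i = rho(i), i,j = 1..k.
Equivalently, Durbin-Levinson gives phi_{kk} iteratively:
  phi_{11} = rho(1)
  phi_{kk} = [rho(k) - sum_{j=1..k-1} phi_{k-1,j} rho(k-j)]
            / [1 - sum_{j=1..k-1} phi_{k-1,j} rho(j)],
  phi_{k,j} = phi_{k-1,j} - phi_{kk} phi_{k-1,k-j},  j = 1..k-1.
Step k = 1:
  phi_11 = rho(1) = -0.5482.
Step k = 2:
  phi_22 = [rho(2) - phi_11 rho(1)] / [1 - phi_11 rho(1)] = [0.1986 - (-0.5482)(-0.5482)] / [1 - (-0.5482)(-0.5482)]
         = -0.10192324 / 0.69947676 = -0.145714.
  Update: phi_21 = phi_11 - phi_22 phi_11 = -0.5482 - (-0.145714)(-0.5482) = -0.62808.
Step k = 3:
  phi_33 = [rho(3) - phi_21 rho(2) - phi_22 rho(1)] / [1 - phi_21 rho(1) - phi_22 rho(2)]
    numerator   = 0.125 - (-0.62808)(0.1986) - (-0.145714)(-0.5482) = 0.16985655
    denominator = 1 - (-0.62808)(-0.5482) - (-0.145714)(0.1986) = 0.68462516
  phi_33 = 0.16985655 / 0.68462516 = 0.2481.
Therefore phi_{33} = 0.2481.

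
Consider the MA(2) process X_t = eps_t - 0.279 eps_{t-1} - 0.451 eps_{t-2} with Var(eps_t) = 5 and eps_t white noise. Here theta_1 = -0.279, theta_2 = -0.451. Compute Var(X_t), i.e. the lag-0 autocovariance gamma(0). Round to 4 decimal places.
\gamma(0) = 6.4062

For an MA(q) process X_t = eps_t + sum_i theta_i eps_{t-i} with
Var(eps_t) = sigma^2, the variance is
  gamma(0) = sigma^2 * (1 + sum_i theta_i^2).
  sum_i theta_i^2 = (-0.279)^2 + (-0.451)^2 = 0.077841 + 0.203401 = 0.281242.
  gamma(0) = 5 * (1 + 0.281242) = 5 * 1.281242 = 6.40621, which rounds to 6.4062.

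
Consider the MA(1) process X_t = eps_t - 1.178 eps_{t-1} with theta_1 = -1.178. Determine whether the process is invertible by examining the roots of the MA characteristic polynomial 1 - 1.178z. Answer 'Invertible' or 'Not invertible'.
\text{Not invertible}

The MA(q) characteristic polynomial is P(z) = 1 - 1.178z.
Invertibility requires all roots to lie outside the unit circle, i.e. |z| > 1 for every root.
This is linear in z: 1 + (-1.178) z = 0  =>  z = -1/(-1.178) = 0.848896,  |z| = 0.848896.
Moduli of all roots: 0.8489.
All moduli strictly greater than 1? No.
Verdict: Not invertible.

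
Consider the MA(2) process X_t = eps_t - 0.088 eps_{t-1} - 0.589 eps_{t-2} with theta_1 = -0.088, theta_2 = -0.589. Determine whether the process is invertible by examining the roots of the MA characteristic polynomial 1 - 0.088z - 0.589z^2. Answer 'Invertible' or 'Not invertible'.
\text{Invertible}

The MA(q) characteristic polynomial is P(z) = 1 - 0.088z - 0.589z^2.
Invertibility requires all roots to lie outside the unit circle, i.e. |z| > 1 for every root.
Set 1 + (-0.088) z + (-0.589) z^2 = 0, i.e. a z^2 + b z + c = 0 with a = -0.589, b = -0.088, c = 1.
Discriminant D = b^2 - 4ac = (-0.088)^2 - 4*(-0.589)*1 = 0.007744 - (-2.356) = 2.363744.
D >= 0, so the roots are real: z = (-b +/- sqrt(D)) / (2a) = (0.088 +/- 1.537447) / (-1.178).
  z_1 = (0.088 + 1.537447) / (-1.178) = -1.3798,   |z_1| = 1.3798.
  z_2 = (0.088 - 1.537447) / (-1.178) = 1.2304,   |z_2| = 1.2304.
Moduli of all roots: 1.3798, 1.2304.
All moduli strictly greater than 1? Yes.
Verdict: Invertible.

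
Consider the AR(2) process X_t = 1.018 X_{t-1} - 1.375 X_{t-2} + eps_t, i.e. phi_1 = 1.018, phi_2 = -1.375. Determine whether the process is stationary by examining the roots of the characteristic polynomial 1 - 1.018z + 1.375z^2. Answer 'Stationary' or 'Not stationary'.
\text{Not stationary}

The AR(p) characteristic polynomial is P(z) = 1 - 1.018z + 1.375z^2.
Stationarity requires all roots to lie outside the unit circle, i.e. |z| > 1 for every root.
Set 1 + (-1.018) z + (1.375) z^2 = 0, i.e. a z^2 + b z + c = 0 with a = 1.375, b = -1.018, c = 1.
Discriminant D = b^2 - 4ac = (-1.018)^2 - 4*(1.375)*1 = 1.036324 - (5.5) = -4.463676.
D < 0, so the roots are the complex-conjugate pair z = (-b +/- i sqrt(-D)) / (2a) = 0.3702 +/- 0.7683i.
For a conjugate pair |z|^2 = z * conj(z) = (product of roots) = c/a = 1/(1.375) = 0.727273, so |z| = sqrt(0.727273) = 0.8528 for both roots.
Moduli of all roots: 0.8528, 0.8528.
All moduli strictly greater than 1? No.
Verdict: Not stationary.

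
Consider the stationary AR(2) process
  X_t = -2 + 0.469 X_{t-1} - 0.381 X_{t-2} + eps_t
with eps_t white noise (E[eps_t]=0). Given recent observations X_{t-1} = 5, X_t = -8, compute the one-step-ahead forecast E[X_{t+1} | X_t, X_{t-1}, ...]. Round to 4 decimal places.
E[X_{t+1} \mid \mathcal F_t] = -7.6570

For an AR(p) model X_t = c + sum_i phi_i X_{t-i} + eps_t, the
one-step-ahead conditional mean is
  E[X_{t+1} | X_t, ...] = c + sum_i phi_i X_{t+1-i}.
Substitute known values:
  E[X_{t+1} | ...] = -2 + (0.469) * (-8) + (-0.381) * (5)
                   = -7.6570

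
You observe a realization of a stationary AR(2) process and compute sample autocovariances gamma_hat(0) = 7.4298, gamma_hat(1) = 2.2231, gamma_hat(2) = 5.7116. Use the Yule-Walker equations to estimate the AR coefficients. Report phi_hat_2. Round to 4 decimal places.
\hat\phi_{2} = 0.7460

The Yule-Walker equations for an AR(p) process read, in matrix form,
  Gamma_p phi = r_p,   with   (Gamma_p)_{ij} = gamma(|i - j|),
                       (r_p)_i = gamma(i),   i,j = 1..p.
Substitute the sample gammas (Toeplitz matrix and right-hand side of size 2):
  Gamma_p = [[7.4298, 2.2231], [2.2231, 7.4298]]
  r_p     = [2.2231, 5.7116]
Written out:
  7.4298 phi_1 + 2.2231 phi_2 = 2.2231
  2.2231 phi_1 + 7.4298 phi_2 = 5.7116
Solve by Cramer's rule:
  det = gamma(0)^2 - gamma(1)^2 = (7.4298)^2 - (2.2231)^2 = 55.20192804 - 4.94217361 = 50.25975443
  phi_hat_1 = [gamma(1) gamma(0) - gamma(1) gamma(2)] / det = [(2.2231)(7.4298) - (2.2231)(5.7116)] / 50.25975443 = 3.81973042 / 50.25975443 = 0.076
  phi_hat_2 = [gamma(0) gamma(2) - gamma(1)^2] / det = [(7.4298)(5.7116) - (2.2231)^2] / 50.25975443 = 37.49387207 / 50.25975443 = 0.746
So phi_hat = [0.0760, 0.7460].
Therefore phi_hat_2 = 0.7460.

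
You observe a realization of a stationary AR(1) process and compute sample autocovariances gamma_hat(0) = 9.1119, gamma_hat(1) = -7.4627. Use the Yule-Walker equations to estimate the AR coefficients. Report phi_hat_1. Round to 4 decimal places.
\hat\phi_{1} = -0.8190

The Yule-Walker equations for an AR(p) process read, in matrix form,
  Gamma_p phi = r_p,   with   (Gamma_p)_{ij} = gamma(|i - j|),
                       (r_p)_i = gamma(i),   i,j = 1..p.
Substitute the sample gammas (Toeplitz matrix and right-hand side of size 1):
  Gamma_p = [[9.1119]]
  r_p     = [-7.4627]
With p = 1 this is the single equation gamma(0) phi_1 = gamma(1):
  phi_hat_1 = gamma(1) / gamma(0) = -7.4627 / 9.1119 = -0.8190.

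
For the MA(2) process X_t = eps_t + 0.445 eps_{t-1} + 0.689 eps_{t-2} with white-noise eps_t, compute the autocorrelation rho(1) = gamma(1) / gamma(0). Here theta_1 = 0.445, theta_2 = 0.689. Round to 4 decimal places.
\rho(1) = 0.4493

For an MA(q) process with theta_0 = 1, the autocovariance is
  gamma(k) = sigma^2 * sum_{i=0..q-k} theta_i * theta_{i+k},
and rho(k) = gamma(k) / gamma(0). Sigma^2 cancels.
  numerator   = (1)*(0.445) + (0.445)*(0.689) = 0.751605.
  denominator = (1)^2 + (0.445)^2 + (0.689)^2 = 1.672746.
  rho(1) = 0.751605 / 1.672746 = 0.4493.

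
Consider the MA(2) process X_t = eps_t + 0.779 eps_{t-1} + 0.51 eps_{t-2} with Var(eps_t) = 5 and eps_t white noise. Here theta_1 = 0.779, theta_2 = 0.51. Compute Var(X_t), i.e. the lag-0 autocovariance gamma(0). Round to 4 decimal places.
\gamma(0) = 9.3347

For an MA(q) process X_t = eps_t + sum_i theta_i eps_{t-i} with
Var(eps_t) = sigma^2, the variance is
  gamma(0) = sigma^2 * (1 + sum_i theta_i^2).
  sum_i theta_i^2 = (0.779)^2 + (0.51)^2 = 0.606841 + 0.2601 = 0.866941.
  gamma(0) = 5 * (1 + 0.866941) = 5 * 1.866941 = 9.334705, which rounds to 9.3347.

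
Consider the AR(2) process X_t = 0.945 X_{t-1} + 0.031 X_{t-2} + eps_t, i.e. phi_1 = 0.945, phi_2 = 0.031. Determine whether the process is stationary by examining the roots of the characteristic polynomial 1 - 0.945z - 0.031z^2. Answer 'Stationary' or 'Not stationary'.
\text{Stationary}

The AR(p) characteristic polynomial is P(z) = 1 - 0.945z - 0.031z^2.
Stationarity requires all roots to lie outside the unit circle, i.e. |z| > 1 for every root.
Set 1 + (-0.945) z + (-0.031) z^2 = 0, i.e. a z^2 + b z + c = 0 with a = -0.031, b = -0.945, c = 1.
Discriminant D = b^2 - 4ac = (-0.945)^2 - 4*(-0.031)*1 = 0.893025 - (-0.124) = 1.017025.
D >= 0, so the roots are real: z = (-b +/- sqrt(D)) / (2a) = (0.945 +/- 1.008477) / (-0.062).
  z_1 = (0.945 + 1.008477) / (-0.062) = -31.5077,   |z_1| = 31.5077.
  z_2 = (0.945 - 1.008477) / (-0.062) = 1.0238,   |z_2| = 1.0238.
Moduli of all roots: 31.5077, 1.0238.
All moduli strictly greater than 1? Yes.
Verdict: Stationary.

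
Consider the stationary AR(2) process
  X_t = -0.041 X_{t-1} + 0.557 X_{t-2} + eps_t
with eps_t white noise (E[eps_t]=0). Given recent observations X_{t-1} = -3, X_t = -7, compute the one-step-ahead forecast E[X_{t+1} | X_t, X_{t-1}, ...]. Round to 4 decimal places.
E[X_{t+1} \mid \mathcal F_t] = -1.3840

For an AR(p) model X_t = c + sum_i phi_i X_{t-i} + eps_t, the
one-step-ahead conditional mean is
  E[X_{t+1} | X_t, ...] = c + sum_i phi_i X_{t+1-i}.
Substitute known values:
  E[X_{t+1} | ...] = (-0.041) * (-7) + (0.557) * (-3)
                   = -1.3840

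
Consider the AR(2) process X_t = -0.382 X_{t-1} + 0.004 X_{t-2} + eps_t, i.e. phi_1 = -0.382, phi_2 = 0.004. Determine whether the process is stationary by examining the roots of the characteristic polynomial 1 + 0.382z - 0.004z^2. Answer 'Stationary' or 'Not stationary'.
\text{Stationary}

The AR(p) characteristic polynomial is P(z) = 1 + 0.382z - 0.004z^2.
Stationarity requires all roots to lie outside the unit circle, i.e. |z| > 1 for every root.
Set 1 + (0.382) z + (-0.004) z^2 = 0, i.e. a z^2 + b z + c = 0 with a = -0.004, b = 0.382, c = 1.
Discriminant D = b^2 - 4ac = (0.382)^2 - 4*(-0.004)*1 = 0.145924 - (-0.016) = 0.161924.
D >= 0, so the roots are real: z = (-b +/- sqrt(D)) / (2a) = (-0.382 +/- 0.402398) / (-0.008).
  z_1 = (-0.382 + 0.402398) / (-0.008) = -2.5497,   |z_1| = 2.5497.
  z_2 = (-0.382 - 0.402398) / (-0.008) = 98.0497,   |z_2| = 98.0497.
Moduli of all roots: 2.5497, 98.0497.
All moduli strictly greater than 1? Yes.
Verdict: Stationary.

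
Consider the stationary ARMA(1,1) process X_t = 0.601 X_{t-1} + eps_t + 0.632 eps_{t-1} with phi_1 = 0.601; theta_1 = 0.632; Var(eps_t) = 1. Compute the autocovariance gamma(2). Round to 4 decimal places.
\gamma(2) = 1.6007

Multiply the model equation by X_{t-k} and take expectations. With theta_0 = psi_0 = 1 and psi_j the MA(infinity) weights, this gives
  gamma(k) - sum_i phi_i gamma(k-i) = c_k,
  c_k = sigma^2 * sum_{j=k..q} theta_j psi_{j-k}   (c_k = 0 for k > q),
using gamma(-m) = gamma(m).
psi-weights needed (psi_j = theta_j + sum_i phi_i psi_{j-i}):
  psi_1 = theta_1 + phi_1 = 0.632 + (0.601) = 1.233
Right-hand sides:
  c_0 = sigma^2 (1 + theta_1 psi_1) = 1 * (1 + (0.632)(1.233)) = 1 * 1.779256 = 1.779256
  c_1 = sigma^2 theta_1 = 1 * (0.632) = 0.632
  c_2 = 0
Equations for k = 0 and k = 1 (AR order 1):
  gamma(0) = phi_1 gamma(1) + c_0
  gamma(1) = phi_1 gamma(0) + c_1
Substituting the second into the first: gamma(0) (1 - phi_1^2) = c_0 + phi_1 c_1, so
  gamma(0) = (c_0 + phi_1 c_1) / (1 - phi_1^2) = (1.779256 + (0.601)(0.632)) / (1 - (0.601)^2) = 2.159088 / 0.638799 = 3.379918.
  gamma(1) = phi_1 gamma(0) + c_1 = (0.601)(3.379918) + (0.632) = 2.66333.
For k = 2 (> q): gamma(2) = phi_1 gamma(1) = (0.601)(2.66333) = 1.600662.
Therefore gamma(2) = 1.6007 (to 4 decimal places).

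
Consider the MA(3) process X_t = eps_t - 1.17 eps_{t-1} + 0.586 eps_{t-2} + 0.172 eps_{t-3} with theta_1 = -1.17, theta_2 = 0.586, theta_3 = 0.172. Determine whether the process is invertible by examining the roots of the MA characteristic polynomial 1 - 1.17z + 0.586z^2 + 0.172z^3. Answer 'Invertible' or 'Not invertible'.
\text{Invertible}

The MA(q) characteristic polynomial is P(z) = 1 - 1.17z + 0.586z^2 + 0.172z^3.
Invertibility requires all roots to lie outside the unit circle, i.e. |z| > 1 for every root.
Degree 3: look for a simple real root z0 first, then factor out (1 - z/z0) and solve the remaining quadratic.
Testing z0 = -5: P(-5) = 1 + (-1.17)(-5) + (0.586)(-5)^2 + (0.172)(-5)^3
  = 1 + (5.85) + (14.65) + (-21.5) = 0.  So z_0 = -5 is a root, |z_0| = 5.
Divide out the factor (1 + 0.2 z) = (1 - z/z0) (since 1/z0 = -0.2):
  P(z) = (1 + 0.2 z)(1 + (-1.37) z + (0.86) z^2)
  [check: z-coef -1.37 - (-0.2) = -1.17; z^2-coef 0.86 - (-0.2)(-1.37) = 0.586; z^3-coef -(-0.2)(0.86) = 0.172.]
Remaining roots from the quadratic factor 1 + (-1.37) z + (0.86) z^2:
  Set 1 + (-1.37) z + (0.86) z^2 = 0, i.e. a z^2 + b z + c = 0 with a = 0.86, b = -1.37, c = 1.
  Discriminant D = b^2 - 4ac = (-1.37)^2 - 4*(0.86)*1 = 1.8769 - (3.44) = -1.5631.
  D < 0, so the roots are the complex-conjugate pair z = (-b +/- i sqrt(-D)) / (2a) = 0.7965 +/- 0.7269i.
  For a conjugate pair |z|^2 = z * conj(z) = (product of roots) = c/a = 1/(0.86) = 1.162791, so |z| = sqrt(1.162791) = 1.0783 for both roots.
Moduli of all roots: 5.0000, 1.0783, 1.0783.
All moduli strictly greater than 1? Yes.
Verdict: Invertible.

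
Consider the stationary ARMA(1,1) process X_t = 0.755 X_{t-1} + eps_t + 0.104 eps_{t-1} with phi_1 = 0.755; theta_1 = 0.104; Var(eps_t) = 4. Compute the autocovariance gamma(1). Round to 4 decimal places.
\gamma(1) = 8.6186

Multiply the model equation by X_{t-k} and take expectations. With theta_0 = psi_0 = 1 and psi_j the MA(infinity) weights, this gives
  gamma(k) - sum_i phi_i gamma(k-i) = c_k,
  c_k = sigma^2 * sum_{j=k..q} theta_j psi_{j-k}   (c_k = 0 for k > q),
using gamma(-m) = gamma(m).
psi-weights needed (psi_j = theta_j + sum_i phi_i psi_{j-i}):
  psi_1 = theta_1 + phi_1 = 0.104 + (0.755) = 0.859
Right-hand sides:
  c_0 = sigma^2 (1 + theta_1 psi_1) = 4 * (1 + (0.104)(0.859)) = 4 * 1.089336 = 4.357344
  c_1 = sigma^2 theta_1 = 4 * (0.104) = 0.416
  c_2 = 0
Equations for k = 0 and k = 1 (AR order 1):
  gamma(0) = phi_1 gamma(1) + c_0
  gamma(1) = phi_1 gamma(0) + c_1
Substituting the second into the first: gamma(0) (1 - phi_1^2) = c_0 + phi_1 c_1, so
  gamma(0) = (c_0 + phi_1 c_1) / (1 - phi_1^2) = (4.357344 + (0.755)(0.416)) / (1 - (0.755)^2) = 4.671424 / 0.429975 = 10.864408.
  gamma(1) = phi_1 gamma(0) + c_1 = (0.755)(10.864408) + (0.416) = 8.618628.
Therefore gamma(1) = 8.6186 (to 4 decimal places).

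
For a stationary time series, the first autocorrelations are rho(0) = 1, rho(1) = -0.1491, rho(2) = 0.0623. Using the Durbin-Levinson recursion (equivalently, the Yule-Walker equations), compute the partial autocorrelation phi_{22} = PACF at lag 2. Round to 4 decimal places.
\phi_{22} = 0.0410

The PACF at lag k is phi_{kk}, the last component of the solution
to the Yule-Walker system G_k phi = r_k where
  (G_k)_{ij} = rho(|i - j|), (r_k)_i = rho(i), i,j = 1..k.
Equivalently, Durbin-Levinson gives phi_{kk} iteratively:
  phi_{11} = rho(1)
  phi_{kk} = [rho(k) - sum_{j=1..k-1} phi_{k-1,j} rho(k-j)]
            / [1 - sum_{j=1..k-1} phi_{k-1,j} rho(j)],
  phi_{k,j} = phi_{k-1,j} - phi_{kk} phi_{k-1,k-j},  j = 1..k-1.
Step k = 1:
  phi_11 = rho(1) = -0.1491.
Step k = 2:
  phi_22 = [rho(2) - phi_11 rho(1)] / [1 - phi_11 rho(1)] = [0.0623 - (-0.1491)(-0.1491)] / [1 - (-0.1491)(-0.1491)]
         = 0.04006919 / 0.97776919 = 0.041.
Therefore phi_{22} = 0.0410.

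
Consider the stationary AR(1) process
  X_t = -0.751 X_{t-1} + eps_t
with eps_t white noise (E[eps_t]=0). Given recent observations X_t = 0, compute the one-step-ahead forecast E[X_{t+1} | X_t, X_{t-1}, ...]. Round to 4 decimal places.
E[X_{t+1} \mid \mathcal F_t] = 0.0000

For an AR(p) model X_t = c + sum_i phi_i X_{t-i} + eps_t, the
one-step-ahead conditional mean is
  E[X_{t+1} | X_t, ...] = c + sum_i phi_i X_{t+1-i}.
Substitute known values:
  E[X_{t+1} | ...] = (-0.751) * (0)
                   = 0.0000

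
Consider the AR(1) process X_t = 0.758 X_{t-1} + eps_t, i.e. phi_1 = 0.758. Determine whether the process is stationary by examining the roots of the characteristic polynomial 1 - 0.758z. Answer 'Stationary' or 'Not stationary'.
\text{Stationary}

The AR(p) characteristic polynomial is P(z) = 1 - 0.758z.
Stationarity requires all roots to lie outside the unit circle, i.e. |z| > 1 for every root.
This is linear in z: 1 + (-0.758) z = 0  =>  z = -1/(-0.758) = 1.319261,  |z| = 1.319261.
Moduli of all roots: 1.3193.
All moduli strictly greater than 1? Yes.
Verdict: Stationary.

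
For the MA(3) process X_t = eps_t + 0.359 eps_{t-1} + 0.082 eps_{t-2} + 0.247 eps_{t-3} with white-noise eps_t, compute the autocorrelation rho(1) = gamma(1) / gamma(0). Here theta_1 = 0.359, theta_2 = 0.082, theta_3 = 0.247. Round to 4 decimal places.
\rho(1) = 0.3415

For an MA(q) process with theta_0 = 1, the autocovariance is
  gamma(k) = sigma^2 * sum_{i=0..q-k} theta_i * theta_{i+k},
and rho(k) = gamma(k) / gamma(0). Sigma^2 cancels.
  numerator   = (1)*(0.359) + (0.359)*(0.082) + (0.082)*(0.247) = 0.408692.
  denominator = (1)^2 + (0.359)^2 + (0.082)^2 + (0.247)^2 = 1.196614.
  rho(1) = 0.408692 / 1.196614 = 0.3415.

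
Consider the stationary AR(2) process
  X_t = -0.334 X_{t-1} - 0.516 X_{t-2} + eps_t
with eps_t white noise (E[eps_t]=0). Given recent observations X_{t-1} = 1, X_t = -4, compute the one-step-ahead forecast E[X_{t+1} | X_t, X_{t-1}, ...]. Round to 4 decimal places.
E[X_{t+1} \mid \mathcal F_t] = 0.8200

For an AR(p) model X_t = c + sum_i phi_i X_{t-i} + eps_t, the
one-step-ahead conditional mean is
  E[X_{t+1} | X_t, ...] = c + sum_i phi_i X_{t+1-i}.
Substitute known values:
  E[X_{t+1} | ...] = (-0.334) * (-4) + (-0.516) * (1)
                   = 0.8200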